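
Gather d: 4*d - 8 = 4*d - 8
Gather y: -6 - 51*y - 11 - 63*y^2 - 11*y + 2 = -63*y^2 - 62*y - 15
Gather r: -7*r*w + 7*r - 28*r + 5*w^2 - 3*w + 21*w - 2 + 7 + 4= r*(-7*w - 21) + 5*w^2 + 18*w + 9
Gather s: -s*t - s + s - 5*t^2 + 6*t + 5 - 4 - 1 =-s*t - 5*t^2 + 6*t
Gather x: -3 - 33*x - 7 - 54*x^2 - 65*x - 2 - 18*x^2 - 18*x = -72*x^2 - 116*x - 12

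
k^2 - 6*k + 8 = (k - 4)*(k - 2)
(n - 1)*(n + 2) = n^2 + n - 2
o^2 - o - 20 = (o - 5)*(o + 4)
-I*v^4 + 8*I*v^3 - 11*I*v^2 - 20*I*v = v*(v - 5)*(v - 4)*(-I*v - I)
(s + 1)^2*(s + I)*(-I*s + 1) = -I*s^4 + 2*s^3 - 2*I*s^3 + 4*s^2 + 2*s + 2*I*s + I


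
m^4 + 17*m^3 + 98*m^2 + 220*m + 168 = (m + 2)^2*(m + 6)*(m + 7)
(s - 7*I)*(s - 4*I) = s^2 - 11*I*s - 28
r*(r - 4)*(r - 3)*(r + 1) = r^4 - 6*r^3 + 5*r^2 + 12*r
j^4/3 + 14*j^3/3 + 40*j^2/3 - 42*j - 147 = (j/3 + 1)*(j - 3)*(j + 7)^2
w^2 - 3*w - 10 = (w - 5)*(w + 2)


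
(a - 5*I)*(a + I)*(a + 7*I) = a^3 + 3*I*a^2 + 33*a + 35*I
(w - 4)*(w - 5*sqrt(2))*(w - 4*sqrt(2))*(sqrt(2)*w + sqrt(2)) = sqrt(2)*w^4 - 18*w^3 - 3*sqrt(2)*w^3 + 36*sqrt(2)*w^2 + 54*w^2 - 120*sqrt(2)*w + 72*w - 160*sqrt(2)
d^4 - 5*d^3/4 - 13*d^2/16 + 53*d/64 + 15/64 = (d - 5/4)*(d - 1)*(d + 1/4)*(d + 3/4)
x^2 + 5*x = x*(x + 5)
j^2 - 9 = (j - 3)*(j + 3)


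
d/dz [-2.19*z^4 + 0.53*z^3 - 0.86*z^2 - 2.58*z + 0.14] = -8.76*z^3 + 1.59*z^2 - 1.72*z - 2.58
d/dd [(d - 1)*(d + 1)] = 2*d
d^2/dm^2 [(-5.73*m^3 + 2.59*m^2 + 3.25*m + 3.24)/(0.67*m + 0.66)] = (-5.144394*m^3 - 15.202836*m^2 - 14.975928*m + 2.29098)/(0.300763*m^3 + 0.888822*m^2 + 0.875556*m + 0.287496)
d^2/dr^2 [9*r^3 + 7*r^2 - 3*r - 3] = 54*r + 14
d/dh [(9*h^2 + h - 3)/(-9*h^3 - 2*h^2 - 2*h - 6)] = (81*h^4 + 18*h^3 - 97*h^2 - 120*h - 12)/(81*h^6 + 36*h^5 + 40*h^4 + 116*h^3 + 28*h^2 + 24*h + 36)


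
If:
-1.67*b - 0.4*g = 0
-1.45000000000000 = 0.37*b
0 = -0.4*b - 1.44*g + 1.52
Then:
No Solution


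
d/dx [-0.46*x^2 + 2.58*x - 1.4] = 2.58 - 0.92*x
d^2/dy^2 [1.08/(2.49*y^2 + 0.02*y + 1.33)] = (-13.392216*y^2 - 0.107568*y + 1.08*(4.98*y + 0.02)*(9.96*y + 0.04) - 7.153272)/(2.49*y^2 + 0.02*y + 1.33)^3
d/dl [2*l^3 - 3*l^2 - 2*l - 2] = 6*l^2 - 6*l - 2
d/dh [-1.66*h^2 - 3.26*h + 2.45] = -3.32*h - 3.26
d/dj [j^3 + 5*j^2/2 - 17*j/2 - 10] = 3*j^2 + 5*j - 17/2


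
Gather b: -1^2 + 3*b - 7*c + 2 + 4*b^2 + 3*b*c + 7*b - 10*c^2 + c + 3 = 4*b^2 + b*(3*c + 10) - 10*c^2 - 6*c + 4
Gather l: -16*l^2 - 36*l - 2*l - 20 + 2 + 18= -16*l^2 - 38*l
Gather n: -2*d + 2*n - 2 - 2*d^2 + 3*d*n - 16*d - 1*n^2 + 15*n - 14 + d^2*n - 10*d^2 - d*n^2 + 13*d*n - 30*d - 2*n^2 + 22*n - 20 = -12*d^2 - 48*d + n^2*(-d - 3) + n*(d^2 + 16*d + 39) - 36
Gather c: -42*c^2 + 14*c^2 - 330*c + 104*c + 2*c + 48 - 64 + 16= -28*c^2 - 224*c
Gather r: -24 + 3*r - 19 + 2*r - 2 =5*r - 45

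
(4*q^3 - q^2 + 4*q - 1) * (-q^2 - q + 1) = -4*q^5 - 3*q^4 + q^3 - 4*q^2 + 5*q - 1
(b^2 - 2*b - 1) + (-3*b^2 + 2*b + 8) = 7 - 2*b^2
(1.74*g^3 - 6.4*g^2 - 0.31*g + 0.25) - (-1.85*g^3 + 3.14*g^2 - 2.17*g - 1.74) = 3.59*g^3 - 9.54*g^2 + 1.86*g + 1.99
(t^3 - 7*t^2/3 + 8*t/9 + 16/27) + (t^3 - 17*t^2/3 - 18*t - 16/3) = 2*t^3 - 8*t^2 - 154*t/9 - 128/27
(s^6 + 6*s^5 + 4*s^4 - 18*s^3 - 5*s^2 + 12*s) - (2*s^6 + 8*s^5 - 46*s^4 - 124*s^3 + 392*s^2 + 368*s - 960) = -s^6 - 2*s^5 + 50*s^4 + 106*s^3 - 397*s^2 - 356*s + 960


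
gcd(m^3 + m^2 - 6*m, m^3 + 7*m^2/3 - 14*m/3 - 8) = m^2 + m - 6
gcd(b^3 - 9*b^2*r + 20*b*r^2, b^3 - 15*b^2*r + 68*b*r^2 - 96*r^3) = -b + 4*r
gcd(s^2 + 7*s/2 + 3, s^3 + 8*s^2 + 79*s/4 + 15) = s + 3/2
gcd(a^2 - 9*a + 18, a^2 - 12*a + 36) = a - 6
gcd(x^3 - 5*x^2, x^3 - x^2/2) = x^2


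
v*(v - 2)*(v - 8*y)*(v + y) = v^4 - 7*v^3*y - 2*v^3 - 8*v^2*y^2 + 14*v^2*y + 16*v*y^2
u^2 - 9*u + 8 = (u - 8)*(u - 1)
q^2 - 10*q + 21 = (q - 7)*(q - 3)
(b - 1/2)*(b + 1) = b^2 + b/2 - 1/2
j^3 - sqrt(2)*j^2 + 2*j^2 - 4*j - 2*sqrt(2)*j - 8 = (j + 2)*(j - 2*sqrt(2))*(j + sqrt(2))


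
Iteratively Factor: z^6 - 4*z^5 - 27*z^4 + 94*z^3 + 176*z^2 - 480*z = (z - 2)*(z^5 - 2*z^4 - 31*z^3 + 32*z^2 + 240*z) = (z - 2)*(z + 3)*(z^4 - 5*z^3 - 16*z^2 + 80*z) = (z - 4)*(z - 2)*(z + 3)*(z^3 - z^2 - 20*z) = (z - 4)*(z - 2)*(z + 3)*(z + 4)*(z^2 - 5*z) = z*(z - 4)*(z - 2)*(z + 3)*(z + 4)*(z - 5)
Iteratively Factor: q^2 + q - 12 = (q + 4)*(q - 3)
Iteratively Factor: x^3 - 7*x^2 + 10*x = (x - 2)*(x^2 - 5*x) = (x - 5)*(x - 2)*(x)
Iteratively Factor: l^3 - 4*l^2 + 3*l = (l)*(l^2 - 4*l + 3) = l*(l - 3)*(l - 1)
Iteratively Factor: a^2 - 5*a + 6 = (a - 3)*(a - 2)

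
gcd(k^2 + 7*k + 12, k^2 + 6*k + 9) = k + 3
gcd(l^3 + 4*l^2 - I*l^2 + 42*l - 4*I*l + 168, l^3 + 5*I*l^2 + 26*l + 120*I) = l + 6*I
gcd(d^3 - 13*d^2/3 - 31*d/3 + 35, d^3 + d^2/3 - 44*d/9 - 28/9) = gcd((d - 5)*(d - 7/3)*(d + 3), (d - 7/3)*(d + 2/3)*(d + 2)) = d - 7/3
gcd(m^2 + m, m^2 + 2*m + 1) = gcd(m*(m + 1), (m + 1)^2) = m + 1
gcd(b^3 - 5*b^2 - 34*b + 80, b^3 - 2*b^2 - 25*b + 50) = b^2 + 3*b - 10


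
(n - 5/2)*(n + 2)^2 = n^3 + 3*n^2/2 - 6*n - 10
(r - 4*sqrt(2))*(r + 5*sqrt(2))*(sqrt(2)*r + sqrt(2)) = sqrt(2)*r^3 + sqrt(2)*r^2 + 2*r^2 - 40*sqrt(2)*r + 2*r - 40*sqrt(2)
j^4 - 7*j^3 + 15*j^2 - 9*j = j*(j - 3)^2*(j - 1)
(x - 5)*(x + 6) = x^2 + x - 30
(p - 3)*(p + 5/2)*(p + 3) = p^3 + 5*p^2/2 - 9*p - 45/2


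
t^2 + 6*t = t*(t + 6)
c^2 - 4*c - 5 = (c - 5)*(c + 1)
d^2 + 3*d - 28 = (d - 4)*(d + 7)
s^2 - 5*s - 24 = (s - 8)*(s + 3)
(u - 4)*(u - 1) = u^2 - 5*u + 4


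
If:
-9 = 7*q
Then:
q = -9/7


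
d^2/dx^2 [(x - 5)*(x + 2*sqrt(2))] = 2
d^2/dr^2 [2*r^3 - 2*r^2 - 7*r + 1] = 12*r - 4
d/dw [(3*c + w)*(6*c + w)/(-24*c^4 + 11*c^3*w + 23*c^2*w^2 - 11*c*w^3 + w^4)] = (-(3*c + w)*(6*c + w)*(11*c^3 + 46*c^2*w - 33*c*w^2 + 4*w^3) + (9*c + 2*w)*(-24*c^4 + 11*c^3*w + 23*c^2*w^2 - 11*c*w^3 + w^4))/(-24*c^4 + 11*c^3*w + 23*c^2*w^2 - 11*c*w^3 + w^4)^2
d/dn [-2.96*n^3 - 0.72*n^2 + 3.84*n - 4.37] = -8.88*n^2 - 1.44*n + 3.84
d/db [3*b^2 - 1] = 6*b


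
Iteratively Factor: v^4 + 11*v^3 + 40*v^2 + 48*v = (v + 4)*(v^3 + 7*v^2 + 12*v) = v*(v + 4)*(v^2 + 7*v + 12) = v*(v + 4)^2*(v + 3)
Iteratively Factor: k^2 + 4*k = (k)*(k + 4)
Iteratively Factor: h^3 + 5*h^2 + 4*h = (h + 4)*(h^2 + h) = h*(h + 4)*(h + 1)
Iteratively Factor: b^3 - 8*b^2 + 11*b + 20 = (b + 1)*(b^2 - 9*b + 20) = (b - 5)*(b + 1)*(b - 4)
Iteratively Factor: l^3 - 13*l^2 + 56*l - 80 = (l - 4)*(l^2 - 9*l + 20) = (l - 4)^2*(l - 5)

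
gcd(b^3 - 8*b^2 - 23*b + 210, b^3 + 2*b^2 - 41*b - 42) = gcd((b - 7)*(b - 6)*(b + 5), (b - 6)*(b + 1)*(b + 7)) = b - 6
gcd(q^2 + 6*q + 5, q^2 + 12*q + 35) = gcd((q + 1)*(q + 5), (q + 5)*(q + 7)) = q + 5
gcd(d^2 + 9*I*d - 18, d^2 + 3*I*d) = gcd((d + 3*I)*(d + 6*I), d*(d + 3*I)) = d + 3*I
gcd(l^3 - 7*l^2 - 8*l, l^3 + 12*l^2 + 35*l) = l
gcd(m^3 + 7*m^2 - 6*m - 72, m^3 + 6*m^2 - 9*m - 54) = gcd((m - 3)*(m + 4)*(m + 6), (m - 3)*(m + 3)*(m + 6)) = m^2 + 3*m - 18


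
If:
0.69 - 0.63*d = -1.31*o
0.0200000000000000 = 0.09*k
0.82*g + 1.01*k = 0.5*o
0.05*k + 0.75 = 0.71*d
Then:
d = 1.07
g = -0.28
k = 0.22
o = -0.01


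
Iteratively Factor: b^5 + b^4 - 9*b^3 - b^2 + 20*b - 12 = (b - 1)*(b^4 + 2*b^3 - 7*b^2 - 8*b + 12) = (b - 2)*(b - 1)*(b^3 + 4*b^2 + b - 6) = (b - 2)*(b - 1)*(b + 2)*(b^2 + 2*b - 3) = (b - 2)*(b - 1)^2*(b + 2)*(b + 3)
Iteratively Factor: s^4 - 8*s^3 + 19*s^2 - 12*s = (s - 1)*(s^3 - 7*s^2 + 12*s) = (s - 4)*(s - 1)*(s^2 - 3*s) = (s - 4)*(s - 3)*(s - 1)*(s)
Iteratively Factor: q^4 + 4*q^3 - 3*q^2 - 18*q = (q + 3)*(q^3 + q^2 - 6*q) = (q - 2)*(q + 3)*(q^2 + 3*q) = q*(q - 2)*(q + 3)*(q + 3)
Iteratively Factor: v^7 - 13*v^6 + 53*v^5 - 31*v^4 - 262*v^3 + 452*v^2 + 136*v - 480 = (v - 2)*(v^6 - 11*v^5 + 31*v^4 + 31*v^3 - 200*v^2 + 52*v + 240) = (v - 2)^2*(v^5 - 9*v^4 + 13*v^3 + 57*v^2 - 86*v - 120) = (v - 4)*(v - 2)^2*(v^4 - 5*v^3 - 7*v^2 + 29*v + 30) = (v - 4)*(v - 2)^2*(v + 2)*(v^3 - 7*v^2 + 7*v + 15) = (v - 5)*(v - 4)*(v - 2)^2*(v + 2)*(v^2 - 2*v - 3) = (v - 5)*(v - 4)*(v - 2)^2*(v + 1)*(v + 2)*(v - 3)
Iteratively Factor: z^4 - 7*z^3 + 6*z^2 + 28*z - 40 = (z + 2)*(z^3 - 9*z^2 + 24*z - 20) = (z - 5)*(z + 2)*(z^2 - 4*z + 4) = (z - 5)*(z - 2)*(z + 2)*(z - 2)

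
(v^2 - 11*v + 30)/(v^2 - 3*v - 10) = (v - 6)/(v + 2)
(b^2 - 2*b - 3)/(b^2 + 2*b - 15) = (b + 1)/(b + 5)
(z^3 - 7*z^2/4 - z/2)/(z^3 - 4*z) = (z + 1/4)/(z + 2)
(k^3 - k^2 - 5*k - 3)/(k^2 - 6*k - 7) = (k^2 - 2*k - 3)/(k - 7)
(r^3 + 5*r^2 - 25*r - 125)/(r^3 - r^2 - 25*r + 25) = (r + 5)/(r - 1)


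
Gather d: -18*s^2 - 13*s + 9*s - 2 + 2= -18*s^2 - 4*s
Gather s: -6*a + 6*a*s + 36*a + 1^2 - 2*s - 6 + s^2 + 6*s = 30*a + s^2 + s*(6*a + 4) - 5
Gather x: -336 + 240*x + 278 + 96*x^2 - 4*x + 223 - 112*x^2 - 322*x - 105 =-16*x^2 - 86*x + 60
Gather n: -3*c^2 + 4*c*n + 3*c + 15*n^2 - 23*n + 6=-3*c^2 + 3*c + 15*n^2 + n*(4*c - 23) + 6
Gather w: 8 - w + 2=10 - w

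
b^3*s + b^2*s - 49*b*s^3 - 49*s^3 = (b - 7*s)*(b + 7*s)*(b*s + s)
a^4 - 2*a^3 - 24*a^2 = a^2*(a - 6)*(a + 4)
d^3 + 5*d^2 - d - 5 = (d - 1)*(d + 1)*(d + 5)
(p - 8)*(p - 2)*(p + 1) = p^3 - 9*p^2 + 6*p + 16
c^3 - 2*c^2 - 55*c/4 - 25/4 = (c - 5)*(c + 1/2)*(c + 5/2)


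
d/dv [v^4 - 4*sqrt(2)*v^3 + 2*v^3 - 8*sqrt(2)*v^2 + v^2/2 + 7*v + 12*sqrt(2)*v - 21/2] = 4*v^3 - 12*sqrt(2)*v^2 + 6*v^2 - 16*sqrt(2)*v + v + 7 + 12*sqrt(2)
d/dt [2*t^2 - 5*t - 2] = 4*t - 5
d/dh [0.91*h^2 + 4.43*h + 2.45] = 1.82*h + 4.43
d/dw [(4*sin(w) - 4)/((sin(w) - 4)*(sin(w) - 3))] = 4*(2*sin(w) + cos(w)^2 + 4)*cos(w)/((sin(w) - 4)^2*(sin(w) - 3)^2)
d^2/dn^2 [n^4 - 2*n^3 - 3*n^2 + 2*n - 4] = 12*n^2 - 12*n - 6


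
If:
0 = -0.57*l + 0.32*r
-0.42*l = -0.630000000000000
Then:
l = 1.50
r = 2.67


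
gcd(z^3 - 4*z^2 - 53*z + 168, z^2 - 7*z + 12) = z - 3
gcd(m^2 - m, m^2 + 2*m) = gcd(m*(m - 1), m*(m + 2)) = m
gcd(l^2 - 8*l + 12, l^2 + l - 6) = l - 2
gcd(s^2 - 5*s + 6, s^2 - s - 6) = s - 3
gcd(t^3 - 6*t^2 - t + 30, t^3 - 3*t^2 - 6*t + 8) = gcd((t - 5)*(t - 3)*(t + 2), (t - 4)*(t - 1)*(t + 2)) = t + 2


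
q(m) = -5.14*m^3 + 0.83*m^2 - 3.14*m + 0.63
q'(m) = -15.42*m^2 + 1.66*m - 3.14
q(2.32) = -66.37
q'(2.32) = -82.29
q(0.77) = -3.64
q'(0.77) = -11.00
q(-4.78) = 595.97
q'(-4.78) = -363.40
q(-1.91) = 45.47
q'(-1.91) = -62.56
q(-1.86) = 42.42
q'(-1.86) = -59.57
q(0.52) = -1.50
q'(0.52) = -6.45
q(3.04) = -145.65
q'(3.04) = -140.60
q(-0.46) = 2.75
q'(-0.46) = -7.17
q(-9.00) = 3843.18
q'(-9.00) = -1267.10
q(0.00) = 0.63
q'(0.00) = -3.14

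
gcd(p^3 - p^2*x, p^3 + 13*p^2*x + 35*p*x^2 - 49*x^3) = -p + x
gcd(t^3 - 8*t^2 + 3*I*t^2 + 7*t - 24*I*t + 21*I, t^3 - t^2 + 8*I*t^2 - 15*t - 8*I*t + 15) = t^2 + t*(-1 + 3*I) - 3*I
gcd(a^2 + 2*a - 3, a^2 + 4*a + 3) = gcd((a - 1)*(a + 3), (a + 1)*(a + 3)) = a + 3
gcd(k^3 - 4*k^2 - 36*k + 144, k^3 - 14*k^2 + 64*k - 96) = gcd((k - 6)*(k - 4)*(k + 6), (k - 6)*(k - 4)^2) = k^2 - 10*k + 24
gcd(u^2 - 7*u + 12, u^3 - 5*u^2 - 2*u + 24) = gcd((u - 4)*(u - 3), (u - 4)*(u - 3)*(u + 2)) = u^2 - 7*u + 12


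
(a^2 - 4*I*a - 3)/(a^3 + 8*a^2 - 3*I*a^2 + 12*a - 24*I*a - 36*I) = (a - I)/(a^2 + 8*a + 12)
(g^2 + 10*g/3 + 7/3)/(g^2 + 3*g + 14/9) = 3*(g + 1)/(3*g + 2)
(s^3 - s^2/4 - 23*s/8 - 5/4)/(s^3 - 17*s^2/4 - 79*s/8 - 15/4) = (s - 2)/(s - 6)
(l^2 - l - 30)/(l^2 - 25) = (l - 6)/(l - 5)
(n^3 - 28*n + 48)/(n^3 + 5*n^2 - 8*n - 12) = (n - 4)/(n + 1)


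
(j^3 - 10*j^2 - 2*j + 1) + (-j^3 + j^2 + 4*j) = -9*j^2 + 2*j + 1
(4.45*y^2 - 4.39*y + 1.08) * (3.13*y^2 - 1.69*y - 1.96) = 13.9285*y^4 - 21.2612*y^3 + 2.0775*y^2 + 6.7792*y - 2.1168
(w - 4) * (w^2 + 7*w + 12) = w^3 + 3*w^2 - 16*w - 48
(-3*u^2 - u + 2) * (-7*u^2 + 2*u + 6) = 21*u^4 + u^3 - 34*u^2 - 2*u + 12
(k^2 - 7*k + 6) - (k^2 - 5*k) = 6 - 2*k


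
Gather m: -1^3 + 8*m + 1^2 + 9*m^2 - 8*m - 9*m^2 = 0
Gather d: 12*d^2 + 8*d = 12*d^2 + 8*d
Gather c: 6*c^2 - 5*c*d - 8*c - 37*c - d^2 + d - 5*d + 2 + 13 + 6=6*c^2 + c*(-5*d - 45) - d^2 - 4*d + 21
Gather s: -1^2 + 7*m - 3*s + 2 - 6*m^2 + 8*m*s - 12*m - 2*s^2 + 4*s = -6*m^2 - 5*m - 2*s^2 + s*(8*m + 1) + 1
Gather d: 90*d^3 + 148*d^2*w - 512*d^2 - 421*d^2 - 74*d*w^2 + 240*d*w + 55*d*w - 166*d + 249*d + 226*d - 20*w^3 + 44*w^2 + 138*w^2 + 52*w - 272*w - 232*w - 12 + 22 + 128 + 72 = 90*d^3 + d^2*(148*w - 933) + d*(-74*w^2 + 295*w + 309) - 20*w^3 + 182*w^2 - 452*w + 210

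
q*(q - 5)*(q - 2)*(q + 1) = q^4 - 6*q^3 + 3*q^2 + 10*q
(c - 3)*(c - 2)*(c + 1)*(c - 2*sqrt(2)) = c^4 - 4*c^3 - 2*sqrt(2)*c^3 + c^2 + 8*sqrt(2)*c^2 - 2*sqrt(2)*c + 6*c - 12*sqrt(2)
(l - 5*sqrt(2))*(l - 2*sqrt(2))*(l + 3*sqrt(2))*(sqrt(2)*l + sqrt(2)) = sqrt(2)*l^4 - 8*l^3 + sqrt(2)*l^3 - 22*sqrt(2)*l^2 - 8*l^2 - 22*sqrt(2)*l + 120*l + 120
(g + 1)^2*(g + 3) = g^3 + 5*g^2 + 7*g + 3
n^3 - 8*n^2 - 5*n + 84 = (n - 7)*(n - 4)*(n + 3)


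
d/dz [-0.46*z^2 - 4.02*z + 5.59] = -0.92*z - 4.02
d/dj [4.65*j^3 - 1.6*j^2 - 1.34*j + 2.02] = 13.95*j^2 - 3.2*j - 1.34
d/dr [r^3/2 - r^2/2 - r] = 3*r^2/2 - r - 1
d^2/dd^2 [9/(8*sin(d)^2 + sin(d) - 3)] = 9*(-256*sin(d)^4 - 24*sin(d)^3 + 287*sin(d)^2 + 45*sin(d) + 50)/(8*sin(d)^2 + sin(d) - 3)^3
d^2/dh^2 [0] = 0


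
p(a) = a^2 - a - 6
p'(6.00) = 11.00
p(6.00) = 24.00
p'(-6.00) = -13.00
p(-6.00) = 36.00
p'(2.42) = 3.84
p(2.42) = -2.56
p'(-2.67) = -6.34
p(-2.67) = 3.80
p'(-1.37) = -3.74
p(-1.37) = -2.75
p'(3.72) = 6.44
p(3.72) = 4.12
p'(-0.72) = -2.44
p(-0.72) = -4.76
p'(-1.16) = -3.32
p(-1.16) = -3.49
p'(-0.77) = -2.54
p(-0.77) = -4.64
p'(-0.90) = -2.80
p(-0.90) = -4.29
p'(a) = 2*a - 1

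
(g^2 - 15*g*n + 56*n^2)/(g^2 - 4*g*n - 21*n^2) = (g - 8*n)/(g + 3*n)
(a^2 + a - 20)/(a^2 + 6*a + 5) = (a - 4)/(a + 1)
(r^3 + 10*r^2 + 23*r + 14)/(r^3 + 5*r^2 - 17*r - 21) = (r + 2)/(r - 3)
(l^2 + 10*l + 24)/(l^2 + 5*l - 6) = (l + 4)/(l - 1)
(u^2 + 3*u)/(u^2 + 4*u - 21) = u*(u + 3)/(u^2 + 4*u - 21)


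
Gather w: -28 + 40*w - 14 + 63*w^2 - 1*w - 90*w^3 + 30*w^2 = -90*w^3 + 93*w^2 + 39*w - 42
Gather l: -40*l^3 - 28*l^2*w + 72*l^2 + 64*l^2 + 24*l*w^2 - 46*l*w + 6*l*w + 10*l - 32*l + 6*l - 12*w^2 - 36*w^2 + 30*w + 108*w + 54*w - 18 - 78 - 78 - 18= -40*l^3 + l^2*(136 - 28*w) + l*(24*w^2 - 40*w - 16) - 48*w^2 + 192*w - 192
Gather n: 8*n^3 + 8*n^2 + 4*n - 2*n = 8*n^3 + 8*n^2 + 2*n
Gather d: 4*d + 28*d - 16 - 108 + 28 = 32*d - 96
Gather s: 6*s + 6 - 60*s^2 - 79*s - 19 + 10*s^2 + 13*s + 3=-50*s^2 - 60*s - 10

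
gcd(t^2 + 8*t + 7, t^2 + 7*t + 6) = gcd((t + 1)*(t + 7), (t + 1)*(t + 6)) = t + 1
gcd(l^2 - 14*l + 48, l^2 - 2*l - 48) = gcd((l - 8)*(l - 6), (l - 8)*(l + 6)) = l - 8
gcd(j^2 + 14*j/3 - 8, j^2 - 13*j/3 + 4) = j - 4/3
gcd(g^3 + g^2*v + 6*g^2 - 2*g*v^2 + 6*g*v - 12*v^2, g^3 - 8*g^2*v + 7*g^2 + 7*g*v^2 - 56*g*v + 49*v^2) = -g + v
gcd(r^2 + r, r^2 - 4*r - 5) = r + 1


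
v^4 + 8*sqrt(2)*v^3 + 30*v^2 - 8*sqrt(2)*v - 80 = (v - sqrt(2))*(v + 2*sqrt(2))^2*(v + 5*sqrt(2))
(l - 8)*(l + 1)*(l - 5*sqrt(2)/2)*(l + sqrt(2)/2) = l^4 - 7*l^3 - 2*sqrt(2)*l^3 - 21*l^2/2 + 14*sqrt(2)*l^2 + 35*l/2 + 16*sqrt(2)*l + 20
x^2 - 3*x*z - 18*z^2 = (x - 6*z)*(x + 3*z)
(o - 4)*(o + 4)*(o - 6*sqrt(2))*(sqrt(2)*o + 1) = sqrt(2)*o^4 - 11*o^3 - 22*sqrt(2)*o^2 + 176*o + 96*sqrt(2)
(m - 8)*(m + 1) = m^2 - 7*m - 8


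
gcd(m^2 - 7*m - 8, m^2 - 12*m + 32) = m - 8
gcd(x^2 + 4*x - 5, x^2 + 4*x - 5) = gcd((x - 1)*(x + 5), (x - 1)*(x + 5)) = x^2 + 4*x - 5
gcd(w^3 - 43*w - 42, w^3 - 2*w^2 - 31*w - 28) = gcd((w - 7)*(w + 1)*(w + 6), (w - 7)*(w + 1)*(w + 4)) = w^2 - 6*w - 7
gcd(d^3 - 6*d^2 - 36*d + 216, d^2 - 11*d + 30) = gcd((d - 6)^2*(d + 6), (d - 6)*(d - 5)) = d - 6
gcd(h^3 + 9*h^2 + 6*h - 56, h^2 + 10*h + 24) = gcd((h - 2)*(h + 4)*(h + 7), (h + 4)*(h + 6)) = h + 4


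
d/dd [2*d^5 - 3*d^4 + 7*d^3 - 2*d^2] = d*(10*d^3 - 12*d^2 + 21*d - 4)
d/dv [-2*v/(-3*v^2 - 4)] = 2*(4 - 3*v^2)/(9*v^4 + 24*v^2 + 16)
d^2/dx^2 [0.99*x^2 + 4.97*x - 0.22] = 1.98000000000000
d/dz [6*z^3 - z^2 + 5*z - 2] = 18*z^2 - 2*z + 5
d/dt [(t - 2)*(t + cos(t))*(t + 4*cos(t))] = (2 - t)*(t + cos(t))*(4*sin(t) - 1) + (2 - t)*(t + 4*cos(t))*(sin(t) - 1) + (t + cos(t))*(t + 4*cos(t))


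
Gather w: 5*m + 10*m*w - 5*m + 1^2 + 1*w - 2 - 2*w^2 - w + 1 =10*m*w - 2*w^2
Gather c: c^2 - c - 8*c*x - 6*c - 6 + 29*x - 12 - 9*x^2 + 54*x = c^2 + c*(-8*x - 7) - 9*x^2 + 83*x - 18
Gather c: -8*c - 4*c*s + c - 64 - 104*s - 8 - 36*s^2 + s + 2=c*(-4*s - 7) - 36*s^2 - 103*s - 70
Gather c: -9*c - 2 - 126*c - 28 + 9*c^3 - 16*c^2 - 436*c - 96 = 9*c^3 - 16*c^2 - 571*c - 126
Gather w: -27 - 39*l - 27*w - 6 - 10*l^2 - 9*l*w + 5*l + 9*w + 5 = -10*l^2 - 34*l + w*(-9*l - 18) - 28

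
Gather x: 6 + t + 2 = t + 8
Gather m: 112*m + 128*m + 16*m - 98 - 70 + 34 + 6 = 256*m - 128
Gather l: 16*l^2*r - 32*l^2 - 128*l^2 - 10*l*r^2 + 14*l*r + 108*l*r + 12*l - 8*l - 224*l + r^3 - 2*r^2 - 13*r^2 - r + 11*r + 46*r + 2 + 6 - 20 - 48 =l^2*(16*r - 160) + l*(-10*r^2 + 122*r - 220) + r^3 - 15*r^2 + 56*r - 60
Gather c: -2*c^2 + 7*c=-2*c^2 + 7*c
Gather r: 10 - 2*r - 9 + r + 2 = 3 - r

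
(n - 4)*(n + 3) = n^2 - n - 12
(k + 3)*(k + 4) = k^2 + 7*k + 12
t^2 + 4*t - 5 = (t - 1)*(t + 5)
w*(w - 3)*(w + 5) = w^3 + 2*w^2 - 15*w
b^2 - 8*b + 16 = (b - 4)^2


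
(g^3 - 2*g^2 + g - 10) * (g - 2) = g^4 - 4*g^3 + 5*g^2 - 12*g + 20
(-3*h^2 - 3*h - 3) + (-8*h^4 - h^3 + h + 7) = -8*h^4 - h^3 - 3*h^2 - 2*h + 4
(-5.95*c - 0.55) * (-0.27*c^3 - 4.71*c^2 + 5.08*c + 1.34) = 1.6065*c^4 + 28.173*c^3 - 27.6355*c^2 - 10.767*c - 0.737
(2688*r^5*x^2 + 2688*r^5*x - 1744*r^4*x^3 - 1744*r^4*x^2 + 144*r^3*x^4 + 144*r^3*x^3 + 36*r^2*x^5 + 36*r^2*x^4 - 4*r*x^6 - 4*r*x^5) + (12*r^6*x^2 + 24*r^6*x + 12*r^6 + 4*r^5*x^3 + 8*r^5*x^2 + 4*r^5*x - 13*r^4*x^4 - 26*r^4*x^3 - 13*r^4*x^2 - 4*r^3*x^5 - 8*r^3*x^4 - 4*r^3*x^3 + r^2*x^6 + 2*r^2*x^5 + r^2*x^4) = 12*r^6*x^2 + 24*r^6*x + 12*r^6 + 4*r^5*x^3 + 2696*r^5*x^2 + 2692*r^5*x - 13*r^4*x^4 - 1770*r^4*x^3 - 1757*r^4*x^2 - 4*r^3*x^5 + 136*r^3*x^4 + 140*r^3*x^3 + r^2*x^6 + 38*r^2*x^5 + 37*r^2*x^4 - 4*r*x^6 - 4*r*x^5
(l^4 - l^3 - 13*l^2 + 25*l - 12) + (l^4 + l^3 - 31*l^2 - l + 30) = 2*l^4 - 44*l^2 + 24*l + 18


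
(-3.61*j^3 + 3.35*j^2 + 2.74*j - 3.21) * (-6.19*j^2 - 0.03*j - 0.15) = 22.3459*j^5 - 20.6282*j^4 - 16.5196*j^3 + 19.2852*j^2 - 0.3147*j + 0.4815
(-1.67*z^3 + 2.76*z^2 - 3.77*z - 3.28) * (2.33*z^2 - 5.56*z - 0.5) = -3.8911*z^5 + 15.716*z^4 - 23.2947*z^3 + 11.9388*z^2 + 20.1218*z + 1.64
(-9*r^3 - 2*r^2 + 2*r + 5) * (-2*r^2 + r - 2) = 18*r^5 - 5*r^4 + 12*r^3 - 4*r^2 + r - 10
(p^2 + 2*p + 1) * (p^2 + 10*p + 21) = p^4 + 12*p^3 + 42*p^2 + 52*p + 21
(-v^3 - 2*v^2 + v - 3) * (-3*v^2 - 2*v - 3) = 3*v^5 + 8*v^4 + 4*v^3 + 13*v^2 + 3*v + 9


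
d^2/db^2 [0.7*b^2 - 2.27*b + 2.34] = 1.40000000000000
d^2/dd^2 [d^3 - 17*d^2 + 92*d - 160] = 6*d - 34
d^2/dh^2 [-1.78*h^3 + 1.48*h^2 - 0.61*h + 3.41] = 2.96 - 10.68*h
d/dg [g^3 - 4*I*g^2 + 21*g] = 3*g^2 - 8*I*g + 21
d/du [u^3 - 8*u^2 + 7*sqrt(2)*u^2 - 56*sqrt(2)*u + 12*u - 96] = 3*u^2 - 16*u + 14*sqrt(2)*u - 56*sqrt(2) + 12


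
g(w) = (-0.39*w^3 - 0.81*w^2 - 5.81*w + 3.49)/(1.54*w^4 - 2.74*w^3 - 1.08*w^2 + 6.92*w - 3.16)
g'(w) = (-1.17*w^2 - 1.62*w - 5.81)/(1.54*w^4 - 2.74*w^3 - 1.08*w^2 + 6.92*w - 3.16) + (-6.16*w^3 + 8.22*w^2 + 2.16*w - 6.92)*(-0.39*w^3 - 0.81*w^2 - 5.81*w + 3.49)/(1.54*w^4 - 2.74*w^3 - 1.08*w^2 + 6.92*w - 3.16)^2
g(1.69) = -2.20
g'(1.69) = 1.89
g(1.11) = -2.52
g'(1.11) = -1.09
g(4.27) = -0.22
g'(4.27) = 0.12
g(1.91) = -1.77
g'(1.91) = 1.94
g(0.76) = -1.99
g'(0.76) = -1.63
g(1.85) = -1.88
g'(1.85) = 1.99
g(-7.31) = 0.03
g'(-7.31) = 0.00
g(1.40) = -2.60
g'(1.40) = 0.65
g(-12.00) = 0.02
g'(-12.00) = 0.00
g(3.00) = -0.54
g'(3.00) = 0.50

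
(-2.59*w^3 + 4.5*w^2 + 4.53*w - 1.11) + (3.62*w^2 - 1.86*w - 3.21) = -2.59*w^3 + 8.12*w^2 + 2.67*w - 4.32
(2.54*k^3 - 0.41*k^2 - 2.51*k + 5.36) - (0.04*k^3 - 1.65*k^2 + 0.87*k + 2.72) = 2.5*k^3 + 1.24*k^2 - 3.38*k + 2.64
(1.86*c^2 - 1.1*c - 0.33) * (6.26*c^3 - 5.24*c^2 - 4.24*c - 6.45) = 11.6436*c^5 - 16.6324*c^4 - 4.1882*c^3 - 5.6038*c^2 + 8.4942*c + 2.1285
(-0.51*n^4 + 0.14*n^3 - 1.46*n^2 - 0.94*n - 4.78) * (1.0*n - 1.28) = -0.51*n^5 + 0.7928*n^4 - 1.6392*n^3 + 0.9288*n^2 - 3.5768*n + 6.1184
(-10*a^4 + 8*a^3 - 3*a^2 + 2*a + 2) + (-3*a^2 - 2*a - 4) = -10*a^4 + 8*a^3 - 6*a^2 - 2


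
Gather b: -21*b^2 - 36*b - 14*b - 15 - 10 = -21*b^2 - 50*b - 25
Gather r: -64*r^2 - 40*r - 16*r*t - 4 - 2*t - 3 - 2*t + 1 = -64*r^2 + r*(-16*t - 40) - 4*t - 6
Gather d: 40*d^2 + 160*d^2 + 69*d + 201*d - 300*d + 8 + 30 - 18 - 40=200*d^2 - 30*d - 20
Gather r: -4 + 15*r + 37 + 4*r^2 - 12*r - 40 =4*r^2 + 3*r - 7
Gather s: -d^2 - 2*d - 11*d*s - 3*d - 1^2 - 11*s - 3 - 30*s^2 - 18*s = -d^2 - 5*d - 30*s^2 + s*(-11*d - 29) - 4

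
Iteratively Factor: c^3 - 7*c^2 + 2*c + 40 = (c + 2)*(c^2 - 9*c + 20) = (c - 5)*(c + 2)*(c - 4)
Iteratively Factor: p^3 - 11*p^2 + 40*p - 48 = (p - 4)*(p^2 - 7*p + 12) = (p - 4)^2*(p - 3)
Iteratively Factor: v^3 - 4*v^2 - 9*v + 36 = (v - 3)*(v^2 - v - 12) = (v - 3)*(v + 3)*(v - 4)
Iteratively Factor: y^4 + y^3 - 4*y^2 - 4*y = (y)*(y^3 + y^2 - 4*y - 4) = y*(y - 2)*(y^2 + 3*y + 2) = y*(y - 2)*(y + 2)*(y + 1)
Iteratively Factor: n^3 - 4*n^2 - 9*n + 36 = (n + 3)*(n^2 - 7*n + 12) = (n - 3)*(n + 3)*(n - 4)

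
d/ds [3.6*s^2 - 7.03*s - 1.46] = 7.2*s - 7.03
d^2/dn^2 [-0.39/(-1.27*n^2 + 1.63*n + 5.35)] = (1.258062*n^2 - 1.614678*n - 0.39*(2.54*n - 1.63)*(5.08*n - 3.26) - 5.29971)/(-1.27*n^2 + 1.63*n + 5.35)^3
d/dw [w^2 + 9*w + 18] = 2*w + 9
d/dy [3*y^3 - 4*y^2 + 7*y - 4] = 9*y^2 - 8*y + 7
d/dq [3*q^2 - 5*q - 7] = 6*q - 5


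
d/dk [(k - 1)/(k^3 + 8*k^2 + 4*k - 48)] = (k^3 + 8*k^2 + 4*k - (k - 1)*(3*k^2 + 16*k + 4) - 48)/(k^3 + 8*k^2 + 4*k - 48)^2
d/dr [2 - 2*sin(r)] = -2*cos(r)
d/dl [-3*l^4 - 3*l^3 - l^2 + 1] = l*(-12*l^2 - 9*l - 2)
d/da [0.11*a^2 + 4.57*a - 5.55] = 0.22*a + 4.57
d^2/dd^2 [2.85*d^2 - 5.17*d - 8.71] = 5.70000000000000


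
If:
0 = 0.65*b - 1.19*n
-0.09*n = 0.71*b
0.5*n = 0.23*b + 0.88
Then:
No Solution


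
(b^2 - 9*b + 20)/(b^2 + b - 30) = (b - 4)/(b + 6)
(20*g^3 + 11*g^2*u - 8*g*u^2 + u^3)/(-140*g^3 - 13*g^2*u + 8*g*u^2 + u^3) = (-5*g^2 - 4*g*u + u^2)/(35*g^2 + 12*g*u + u^2)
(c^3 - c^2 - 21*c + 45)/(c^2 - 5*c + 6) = (c^2 + 2*c - 15)/(c - 2)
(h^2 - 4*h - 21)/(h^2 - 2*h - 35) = (h + 3)/(h + 5)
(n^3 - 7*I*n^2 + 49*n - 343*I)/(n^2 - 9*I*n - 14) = (n^2 + 49)/(n - 2*I)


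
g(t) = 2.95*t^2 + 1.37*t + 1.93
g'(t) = 5.9*t + 1.37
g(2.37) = 21.75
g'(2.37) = 15.35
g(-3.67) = 36.64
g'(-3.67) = -20.28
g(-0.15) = 1.79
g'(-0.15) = 0.48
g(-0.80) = 2.72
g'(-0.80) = -3.35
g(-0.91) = 3.13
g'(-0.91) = -4.00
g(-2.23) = 13.54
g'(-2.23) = -11.79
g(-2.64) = 18.87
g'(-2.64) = -14.21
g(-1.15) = 4.26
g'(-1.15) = -5.42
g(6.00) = 116.35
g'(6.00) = 36.77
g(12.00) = 443.17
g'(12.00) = 72.17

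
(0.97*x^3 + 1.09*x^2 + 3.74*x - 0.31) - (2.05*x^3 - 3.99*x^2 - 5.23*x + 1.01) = -1.08*x^3 + 5.08*x^2 + 8.97*x - 1.32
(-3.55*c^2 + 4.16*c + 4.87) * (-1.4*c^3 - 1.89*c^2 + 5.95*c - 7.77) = 4.97*c^5 + 0.8855*c^4 - 35.8029*c^3 + 43.1312*c^2 - 3.3467*c - 37.8399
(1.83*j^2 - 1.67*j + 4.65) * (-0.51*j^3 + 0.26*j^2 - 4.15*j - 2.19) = -0.9333*j^5 + 1.3275*j^4 - 10.4002*j^3 + 4.1318*j^2 - 15.6402*j - 10.1835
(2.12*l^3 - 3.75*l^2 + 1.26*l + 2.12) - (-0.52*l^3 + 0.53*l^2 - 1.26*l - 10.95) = 2.64*l^3 - 4.28*l^2 + 2.52*l + 13.07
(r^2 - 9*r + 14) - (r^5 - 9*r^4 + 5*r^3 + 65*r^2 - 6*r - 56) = -r^5 + 9*r^4 - 5*r^3 - 64*r^2 - 3*r + 70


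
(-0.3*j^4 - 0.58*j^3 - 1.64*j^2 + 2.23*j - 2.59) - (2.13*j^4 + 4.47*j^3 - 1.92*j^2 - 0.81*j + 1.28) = -2.43*j^4 - 5.05*j^3 + 0.28*j^2 + 3.04*j - 3.87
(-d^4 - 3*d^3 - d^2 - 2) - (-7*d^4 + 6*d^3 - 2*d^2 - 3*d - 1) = 6*d^4 - 9*d^3 + d^2 + 3*d - 1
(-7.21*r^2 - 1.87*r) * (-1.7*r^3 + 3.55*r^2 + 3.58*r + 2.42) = 12.257*r^5 - 22.4165*r^4 - 32.4503*r^3 - 24.1428*r^2 - 4.5254*r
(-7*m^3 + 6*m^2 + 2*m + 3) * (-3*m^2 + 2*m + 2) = 21*m^5 - 32*m^4 - 8*m^3 + 7*m^2 + 10*m + 6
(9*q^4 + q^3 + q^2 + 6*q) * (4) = 36*q^4 + 4*q^3 + 4*q^2 + 24*q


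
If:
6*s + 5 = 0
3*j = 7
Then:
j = 7/3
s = -5/6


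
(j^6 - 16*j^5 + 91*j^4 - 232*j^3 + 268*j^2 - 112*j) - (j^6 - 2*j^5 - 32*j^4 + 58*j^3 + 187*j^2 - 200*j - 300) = -14*j^5 + 123*j^4 - 290*j^3 + 81*j^2 + 88*j + 300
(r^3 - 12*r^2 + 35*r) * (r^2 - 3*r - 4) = r^5 - 15*r^4 + 67*r^3 - 57*r^2 - 140*r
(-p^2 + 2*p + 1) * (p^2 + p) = -p^4 + p^3 + 3*p^2 + p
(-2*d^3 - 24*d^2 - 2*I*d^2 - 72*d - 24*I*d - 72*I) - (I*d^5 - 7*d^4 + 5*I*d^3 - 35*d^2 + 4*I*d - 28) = -I*d^5 + 7*d^4 - 2*d^3 - 5*I*d^3 + 11*d^2 - 2*I*d^2 - 72*d - 28*I*d + 28 - 72*I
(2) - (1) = 1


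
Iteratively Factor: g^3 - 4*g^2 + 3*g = (g - 1)*(g^2 - 3*g) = (g - 3)*(g - 1)*(g)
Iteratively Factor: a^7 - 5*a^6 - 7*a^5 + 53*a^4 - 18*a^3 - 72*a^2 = (a)*(a^6 - 5*a^5 - 7*a^4 + 53*a^3 - 18*a^2 - 72*a) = a*(a + 3)*(a^5 - 8*a^4 + 17*a^3 + 2*a^2 - 24*a) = a*(a - 3)*(a + 3)*(a^4 - 5*a^3 + 2*a^2 + 8*a) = a*(a - 3)*(a + 1)*(a + 3)*(a^3 - 6*a^2 + 8*a) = a^2*(a - 3)*(a + 1)*(a + 3)*(a^2 - 6*a + 8) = a^2*(a - 4)*(a - 3)*(a + 1)*(a + 3)*(a - 2)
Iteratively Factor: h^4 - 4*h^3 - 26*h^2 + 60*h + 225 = (h + 3)*(h^3 - 7*h^2 - 5*h + 75) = (h - 5)*(h + 3)*(h^2 - 2*h - 15) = (h - 5)*(h + 3)^2*(h - 5)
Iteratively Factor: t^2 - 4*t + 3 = (t - 3)*(t - 1)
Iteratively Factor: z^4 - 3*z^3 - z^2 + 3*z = (z - 1)*(z^3 - 2*z^2 - 3*z) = (z - 3)*(z - 1)*(z^2 + z) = z*(z - 3)*(z - 1)*(z + 1)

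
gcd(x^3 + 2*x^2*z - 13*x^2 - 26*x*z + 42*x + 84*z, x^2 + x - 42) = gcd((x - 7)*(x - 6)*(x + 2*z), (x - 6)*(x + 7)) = x - 6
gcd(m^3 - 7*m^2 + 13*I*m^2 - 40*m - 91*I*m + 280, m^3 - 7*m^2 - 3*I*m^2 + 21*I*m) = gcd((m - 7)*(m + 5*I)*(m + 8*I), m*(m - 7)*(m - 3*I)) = m - 7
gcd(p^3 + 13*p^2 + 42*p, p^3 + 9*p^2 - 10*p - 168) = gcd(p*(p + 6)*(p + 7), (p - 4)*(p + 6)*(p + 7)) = p^2 + 13*p + 42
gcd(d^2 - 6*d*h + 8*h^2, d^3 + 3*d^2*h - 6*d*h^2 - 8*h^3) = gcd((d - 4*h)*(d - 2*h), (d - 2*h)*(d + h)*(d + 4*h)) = d - 2*h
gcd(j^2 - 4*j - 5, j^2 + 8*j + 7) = j + 1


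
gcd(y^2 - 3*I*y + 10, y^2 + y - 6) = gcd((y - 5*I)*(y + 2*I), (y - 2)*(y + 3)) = 1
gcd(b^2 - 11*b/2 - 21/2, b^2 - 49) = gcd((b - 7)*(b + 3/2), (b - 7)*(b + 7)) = b - 7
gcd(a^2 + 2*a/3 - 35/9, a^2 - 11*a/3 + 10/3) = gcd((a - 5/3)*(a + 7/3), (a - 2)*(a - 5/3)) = a - 5/3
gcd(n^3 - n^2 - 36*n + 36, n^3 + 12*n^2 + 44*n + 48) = n + 6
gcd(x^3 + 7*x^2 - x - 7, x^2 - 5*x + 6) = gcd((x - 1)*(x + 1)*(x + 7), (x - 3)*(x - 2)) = 1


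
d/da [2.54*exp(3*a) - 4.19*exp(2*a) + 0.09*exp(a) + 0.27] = (7.62*exp(2*a) - 8.38*exp(a) + 0.09)*exp(a)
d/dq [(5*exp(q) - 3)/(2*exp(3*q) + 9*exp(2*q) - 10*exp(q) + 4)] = (-20*exp(3*q) - 27*exp(2*q) + 54*exp(q) - 10)*exp(q)/(4*exp(6*q) + 36*exp(5*q) + 41*exp(4*q) - 164*exp(3*q) + 172*exp(2*q) - 80*exp(q) + 16)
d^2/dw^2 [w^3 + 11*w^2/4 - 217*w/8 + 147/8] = 6*w + 11/2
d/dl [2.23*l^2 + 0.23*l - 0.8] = 4.46*l + 0.23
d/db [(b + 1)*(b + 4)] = 2*b + 5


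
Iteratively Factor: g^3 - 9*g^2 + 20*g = (g - 4)*(g^2 - 5*g) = g*(g - 4)*(g - 5)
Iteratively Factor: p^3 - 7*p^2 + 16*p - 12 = (p - 2)*(p^2 - 5*p + 6) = (p - 3)*(p - 2)*(p - 2)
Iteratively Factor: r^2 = (r)*(r)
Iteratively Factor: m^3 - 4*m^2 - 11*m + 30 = (m - 2)*(m^2 - 2*m - 15) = (m - 2)*(m + 3)*(m - 5)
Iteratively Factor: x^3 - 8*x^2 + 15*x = (x)*(x^2 - 8*x + 15) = x*(x - 5)*(x - 3)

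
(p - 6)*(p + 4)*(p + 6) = p^3 + 4*p^2 - 36*p - 144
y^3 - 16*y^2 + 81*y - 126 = (y - 7)*(y - 6)*(y - 3)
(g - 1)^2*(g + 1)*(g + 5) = g^4 + 4*g^3 - 6*g^2 - 4*g + 5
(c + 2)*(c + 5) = c^2 + 7*c + 10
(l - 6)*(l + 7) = l^2 + l - 42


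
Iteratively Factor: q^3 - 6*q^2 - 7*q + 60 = (q - 5)*(q^2 - q - 12) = (q - 5)*(q - 4)*(q + 3)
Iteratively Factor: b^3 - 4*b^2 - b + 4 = (b - 1)*(b^2 - 3*b - 4) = (b - 4)*(b - 1)*(b + 1)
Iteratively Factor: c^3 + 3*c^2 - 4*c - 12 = (c + 2)*(c^2 + c - 6) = (c - 2)*(c + 2)*(c + 3)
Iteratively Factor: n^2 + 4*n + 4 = (n + 2)*(n + 2)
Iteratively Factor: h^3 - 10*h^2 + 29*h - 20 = (h - 4)*(h^2 - 6*h + 5) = (h - 4)*(h - 1)*(h - 5)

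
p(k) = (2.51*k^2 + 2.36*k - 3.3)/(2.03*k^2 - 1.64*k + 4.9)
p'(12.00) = -0.01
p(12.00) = 1.39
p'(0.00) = 0.26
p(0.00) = -0.67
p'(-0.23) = -0.11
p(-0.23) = -0.69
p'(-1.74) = -0.45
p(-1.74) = 0.01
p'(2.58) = 0.22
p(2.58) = 1.37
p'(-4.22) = -0.14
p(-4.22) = 0.66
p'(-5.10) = -0.10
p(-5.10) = 0.76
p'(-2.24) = -0.35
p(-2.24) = 0.21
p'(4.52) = -0.00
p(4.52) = 1.51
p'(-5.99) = -0.07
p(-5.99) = 0.83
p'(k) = (1.64 - 4.06*k)*(2.51*k^2 + 2.36*k - 3.3)/(2.03*k^2 - 1.64*k + 4.9)^2 + (5.02*k + 2.36)/(2.03*k^2 - 1.64*k + 4.9) = (-8.9072*k^2 + 37.996*k + 6.152)/(4.1209*k^4 - 6.6584*k^3 + 22.5836*k^2 - 16.072*k + 24.01)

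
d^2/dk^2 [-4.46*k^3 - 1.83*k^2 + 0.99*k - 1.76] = -26.76*k - 3.66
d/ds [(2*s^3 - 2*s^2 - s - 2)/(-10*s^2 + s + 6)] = 4*(-5*s^4 + s^3 + 6*s^2 - 16*s - 1)/(100*s^4 - 20*s^3 - 119*s^2 + 12*s + 36)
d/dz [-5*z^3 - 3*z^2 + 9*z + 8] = -15*z^2 - 6*z + 9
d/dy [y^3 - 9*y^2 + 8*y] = 3*y^2 - 18*y + 8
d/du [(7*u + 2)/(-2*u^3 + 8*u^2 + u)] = 2*(14*u^3 - 22*u^2 - 16*u - 1)/(u^2*(4*u^4 - 32*u^3 + 60*u^2 + 16*u + 1))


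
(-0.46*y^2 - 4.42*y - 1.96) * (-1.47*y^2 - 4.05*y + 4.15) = 0.6762*y^4 + 8.3604*y^3 + 18.8732*y^2 - 10.405*y - 8.134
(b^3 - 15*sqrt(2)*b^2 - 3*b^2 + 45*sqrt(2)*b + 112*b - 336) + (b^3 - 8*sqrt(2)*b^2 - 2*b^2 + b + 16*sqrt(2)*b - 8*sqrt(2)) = 2*b^3 - 23*sqrt(2)*b^2 - 5*b^2 + 61*sqrt(2)*b + 113*b - 336 - 8*sqrt(2)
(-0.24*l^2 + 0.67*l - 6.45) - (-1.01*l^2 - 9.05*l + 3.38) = 0.77*l^2 + 9.72*l - 9.83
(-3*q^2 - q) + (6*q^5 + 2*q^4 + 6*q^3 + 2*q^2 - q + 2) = 6*q^5 + 2*q^4 + 6*q^3 - q^2 - 2*q + 2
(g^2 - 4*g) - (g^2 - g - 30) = 30 - 3*g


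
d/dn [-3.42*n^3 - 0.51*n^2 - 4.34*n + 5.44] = -10.26*n^2 - 1.02*n - 4.34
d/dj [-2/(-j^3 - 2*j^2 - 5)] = 2*j*(-3*j - 4)/(j^3 + 2*j^2 + 5)^2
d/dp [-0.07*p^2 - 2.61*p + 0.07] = -0.14*p - 2.61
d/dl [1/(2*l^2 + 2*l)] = (-l - 1/2)/(l^2*(l + 1)^2)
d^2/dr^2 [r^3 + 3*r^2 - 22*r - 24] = 6*r + 6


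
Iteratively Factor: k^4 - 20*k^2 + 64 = (k + 2)*(k^3 - 2*k^2 - 16*k + 32) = (k - 2)*(k + 2)*(k^2 - 16) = (k - 4)*(k - 2)*(k + 2)*(k + 4)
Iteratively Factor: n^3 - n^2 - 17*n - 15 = (n + 1)*(n^2 - 2*n - 15) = (n - 5)*(n + 1)*(n + 3)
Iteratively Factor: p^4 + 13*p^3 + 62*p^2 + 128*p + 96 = (p + 3)*(p^3 + 10*p^2 + 32*p + 32) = (p + 3)*(p + 4)*(p^2 + 6*p + 8) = (p + 3)*(p + 4)^2*(p + 2)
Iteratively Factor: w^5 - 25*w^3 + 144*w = (w - 3)*(w^4 + 3*w^3 - 16*w^2 - 48*w) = (w - 3)*(w + 4)*(w^3 - w^2 - 12*w) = (w - 3)*(w + 3)*(w + 4)*(w^2 - 4*w) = (w - 4)*(w - 3)*(w + 3)*(w + 4)*(w)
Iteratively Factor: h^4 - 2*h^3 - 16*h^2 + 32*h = (h - 4)*(h^3 + 2*h^2 - 8*h) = (h - 4)*(h - 2)*(h^2 + 4*h) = (h - 4)*(h - 2)*(h + 4)*(h)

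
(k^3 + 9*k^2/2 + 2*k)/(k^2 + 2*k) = (k^2 + 9*k/2 + 2)/(k + 2)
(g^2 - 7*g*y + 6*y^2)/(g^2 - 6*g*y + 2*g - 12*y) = (g - y)/(g + 2)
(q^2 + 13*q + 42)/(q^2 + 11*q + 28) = (q + 6)/(q + 4)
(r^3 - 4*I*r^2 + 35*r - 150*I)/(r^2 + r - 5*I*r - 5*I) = (r^2 + I*r + 30)/(r + 1)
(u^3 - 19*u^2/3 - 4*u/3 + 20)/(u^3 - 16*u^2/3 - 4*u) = (3*u^2 - u - 10)/(u*(3*u + 2))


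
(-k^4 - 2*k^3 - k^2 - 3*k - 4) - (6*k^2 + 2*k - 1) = -k^4 - 2*k^3 - 7*k^2 - 5*k - 3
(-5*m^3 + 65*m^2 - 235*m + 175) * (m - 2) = -5*m^4 + 75*m^3 - 365*m^2 + 645*m - 350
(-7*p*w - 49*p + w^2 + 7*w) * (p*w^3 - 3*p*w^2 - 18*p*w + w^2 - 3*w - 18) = -7*p^2*w^4 - 28*p^2*w^3 + 273*p^2*w^2 + 882*p^2*w + p*w^5 + 4*p*w^4 - 46*p*w^3 - 154*p*w^2 + 273*p*w + 882*p + w^4 + 4*w^3 - 39*w^2 - 126*w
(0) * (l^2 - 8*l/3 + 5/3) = 0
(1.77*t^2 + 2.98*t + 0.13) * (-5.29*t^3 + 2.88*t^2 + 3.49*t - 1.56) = -9.3633*t^5 - 10.6666*t^4 + 14.072*t^3 + 8.0134*t^2 - 4.1951*t - 0.2028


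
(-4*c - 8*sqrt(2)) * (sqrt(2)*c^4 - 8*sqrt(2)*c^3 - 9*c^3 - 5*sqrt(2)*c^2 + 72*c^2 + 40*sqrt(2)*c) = -4*sqrt(2)*c^5 + 20*c^4 + 32*sqrt(2)*c^4 - 160*c^3 + 92*sqrt(2)*c^3 - 736*sqrt(2)*c^2 + 80*c^2 - 640*c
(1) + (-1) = 0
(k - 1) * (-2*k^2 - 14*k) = -2*k^3 - 12*k^2 + 14*k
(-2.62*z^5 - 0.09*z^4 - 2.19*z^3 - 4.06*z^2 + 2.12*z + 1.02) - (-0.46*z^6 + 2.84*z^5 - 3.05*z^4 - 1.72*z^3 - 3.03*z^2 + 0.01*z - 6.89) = 0.46*z^6 - 5.46*z^5 + 2.96*z^4 - 0.47*z^3 - 1.03*z^2 + 2.11*z + 7.91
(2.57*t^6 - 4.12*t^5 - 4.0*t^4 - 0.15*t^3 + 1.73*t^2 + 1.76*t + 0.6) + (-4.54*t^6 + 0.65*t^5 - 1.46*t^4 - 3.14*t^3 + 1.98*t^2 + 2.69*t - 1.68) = -1.97*t^6 - 3.47*t^5 - 5.46*t^4 - 3.29*t^3 + 3.71*t^2 + 4.45*t - 1.08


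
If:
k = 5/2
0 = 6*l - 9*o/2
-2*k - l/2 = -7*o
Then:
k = 5/2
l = 30/53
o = 40/53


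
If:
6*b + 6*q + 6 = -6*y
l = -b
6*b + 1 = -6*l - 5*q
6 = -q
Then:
No Solution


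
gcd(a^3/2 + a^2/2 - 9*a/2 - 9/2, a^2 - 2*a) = 1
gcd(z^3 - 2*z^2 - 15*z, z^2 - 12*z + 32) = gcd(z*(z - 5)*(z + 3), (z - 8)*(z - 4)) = 1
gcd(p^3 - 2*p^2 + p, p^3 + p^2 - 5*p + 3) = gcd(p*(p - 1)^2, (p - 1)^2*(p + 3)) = p^2 - 2*p + 1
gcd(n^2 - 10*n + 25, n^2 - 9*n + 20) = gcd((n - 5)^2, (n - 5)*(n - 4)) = n - 5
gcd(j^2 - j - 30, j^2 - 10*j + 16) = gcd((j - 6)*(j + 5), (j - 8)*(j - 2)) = 1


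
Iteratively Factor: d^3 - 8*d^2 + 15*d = (d - 5)*(d^2 - 3*d) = (d - 5)*(d - 3)*(d)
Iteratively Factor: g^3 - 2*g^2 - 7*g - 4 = (g + 1)*(g^2 - 3*g - 4) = (g - 4)*(g + 1)*(g + 1)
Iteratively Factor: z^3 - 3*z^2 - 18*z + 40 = (z + 4)*(z^2 - 7*z + 10) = (z - 2)*(z + 4)*(z - 5)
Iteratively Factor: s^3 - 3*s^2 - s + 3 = (s - 3)*(s^2 - 1) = (s - 3)*(s + 1)*(s - 1)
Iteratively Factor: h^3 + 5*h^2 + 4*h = (h + 4)*(h^2 + h) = (h + 1)*(h + 4)*(h)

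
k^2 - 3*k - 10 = (k - 5)*(k + 2)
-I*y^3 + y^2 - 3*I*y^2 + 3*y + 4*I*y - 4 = (y - 1)*(y + 4)*(-I*y + 1)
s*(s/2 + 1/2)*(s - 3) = s^3/2 - s^2 - 3*s/2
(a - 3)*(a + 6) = a^2 + 3*a - 18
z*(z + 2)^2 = z^3 + 4*z^2 + 4*z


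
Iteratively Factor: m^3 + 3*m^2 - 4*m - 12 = (m + 2)*(m^2 + m - 6) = (m - 2)*(m + 2)*(m + 3)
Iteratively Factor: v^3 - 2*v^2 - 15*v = (v)*(v^2 - 2*v - 15) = v*(v - 5)*(v + 3)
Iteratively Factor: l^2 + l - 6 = (l + 3)*(l - 2)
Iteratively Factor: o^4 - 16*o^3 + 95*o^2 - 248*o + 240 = (o - 4)*(o^3 - 12*o^2 + 47*o - 60) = (o - 5)*(o - 4)*(o^2 - 7*o + 12) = (o - 5)*(o - 4)^2*(o - 3)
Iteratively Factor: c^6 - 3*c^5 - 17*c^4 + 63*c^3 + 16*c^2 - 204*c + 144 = (c - 3)*(c^5 - 17*c^3 + 12*c^2 + 52*c - 48) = (c - 3)*(c - 1)*(c^4 + c^3 - 16*c^2 - 4*c + 48) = (c - 3)*(c - 1)*(c + 2)*(c^3 - c^2 - 14*c + 24) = (c - 3)*(c - 2)*(c - 1)*(c + 2)*(c^2 + c - 12) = (c - 3)^2*(c - 2)*(c - 1)*(c + 2)*(c + 4)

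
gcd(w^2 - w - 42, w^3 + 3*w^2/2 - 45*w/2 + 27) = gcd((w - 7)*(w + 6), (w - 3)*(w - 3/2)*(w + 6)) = w + 6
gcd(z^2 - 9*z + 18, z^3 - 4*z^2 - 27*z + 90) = z^2 - 9*z + 18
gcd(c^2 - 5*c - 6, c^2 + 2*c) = 1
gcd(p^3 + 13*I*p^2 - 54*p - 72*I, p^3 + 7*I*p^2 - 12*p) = p^2 + 7*I*p - 12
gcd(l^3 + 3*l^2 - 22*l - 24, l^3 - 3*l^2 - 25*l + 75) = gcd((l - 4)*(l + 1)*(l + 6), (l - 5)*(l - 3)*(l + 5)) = 1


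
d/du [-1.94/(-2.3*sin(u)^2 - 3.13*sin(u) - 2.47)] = -(8.924*sin(u) + 6.0722)*cos(u)/(2.3*sin(u)^2 + 3.13*sin(u) + 2.47)^2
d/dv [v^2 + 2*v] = 2*v + 2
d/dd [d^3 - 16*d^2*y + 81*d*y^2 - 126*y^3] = 3*d^2 - 32*d*y + 81*y^2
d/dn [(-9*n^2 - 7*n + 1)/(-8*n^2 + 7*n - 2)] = (-119*n^2 + 52*n + 7)/(64*n^4 - 112*n^3 + 81*n^2 - 28*n + 4)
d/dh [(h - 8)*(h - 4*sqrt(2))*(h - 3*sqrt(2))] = 3*h^2 - 14*sqrt(2)*h - 16*h + 24 + 56*sqrt(2)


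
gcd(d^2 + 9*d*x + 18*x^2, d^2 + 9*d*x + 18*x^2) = d^2 + 9*d*x + 18*x^2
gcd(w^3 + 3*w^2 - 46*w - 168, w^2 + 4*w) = w + 4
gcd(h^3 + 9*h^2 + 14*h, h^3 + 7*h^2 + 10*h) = h^2 + 2*h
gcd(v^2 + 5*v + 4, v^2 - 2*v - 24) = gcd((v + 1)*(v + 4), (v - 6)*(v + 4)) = v + 4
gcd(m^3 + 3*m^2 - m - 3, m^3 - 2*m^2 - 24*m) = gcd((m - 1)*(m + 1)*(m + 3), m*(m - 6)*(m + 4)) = 1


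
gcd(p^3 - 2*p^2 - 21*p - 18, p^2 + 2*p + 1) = p + 1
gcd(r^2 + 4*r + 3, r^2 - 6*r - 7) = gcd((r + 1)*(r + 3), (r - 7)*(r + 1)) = r + 1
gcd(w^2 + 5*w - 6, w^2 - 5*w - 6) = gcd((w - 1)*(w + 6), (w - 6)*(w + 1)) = 1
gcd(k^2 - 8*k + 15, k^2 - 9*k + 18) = k - 3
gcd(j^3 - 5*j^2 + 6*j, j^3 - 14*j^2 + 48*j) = j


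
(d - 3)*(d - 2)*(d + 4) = d^3 - d^2 - 14*d + 24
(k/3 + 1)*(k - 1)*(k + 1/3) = k^3/3 + 7*k^2/9 - 7*k/9 - 1/3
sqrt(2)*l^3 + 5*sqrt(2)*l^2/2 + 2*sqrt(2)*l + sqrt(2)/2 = (l + 1)^2*(sqrt(2)*l + sqrt(2)/2)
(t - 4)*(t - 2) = t^2 - 6*t + 8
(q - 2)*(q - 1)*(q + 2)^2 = q^4 + q^3 - 6*q^2 - 4*q + 8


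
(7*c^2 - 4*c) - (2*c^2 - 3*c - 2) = 5*c^2 - c + 2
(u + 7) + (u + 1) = 2*u + 8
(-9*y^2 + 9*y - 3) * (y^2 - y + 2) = -9*y^4 + 18*y^3 - 30*y^2 + 21*y - 6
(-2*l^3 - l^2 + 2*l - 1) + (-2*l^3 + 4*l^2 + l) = -4*l^3 + 3*l^2 + 3*l - 1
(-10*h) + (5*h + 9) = 9 - 5*h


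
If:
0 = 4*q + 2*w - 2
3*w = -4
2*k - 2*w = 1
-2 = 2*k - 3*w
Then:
No Solution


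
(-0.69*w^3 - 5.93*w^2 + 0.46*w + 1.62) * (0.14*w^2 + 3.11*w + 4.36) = -0.0966*w^5 - 2.9761*w^4 - 21.3863*w^3 - 24.1974*w^2 + 7.0438*w + 7.0632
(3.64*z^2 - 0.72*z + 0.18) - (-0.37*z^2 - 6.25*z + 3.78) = 4.01*z^2 + 5.53*z - 3.6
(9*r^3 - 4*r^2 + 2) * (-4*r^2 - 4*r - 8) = -36*r^5 - 20*r^4 - 56*r^3 + 24*r^2 - 8*r - 16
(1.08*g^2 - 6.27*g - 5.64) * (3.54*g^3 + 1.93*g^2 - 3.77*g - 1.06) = 3.8232*g^5 - 20.1114*g^4 - 36.1383*g^3 + 11.6079*g^2 + 27.909*g + 5.9784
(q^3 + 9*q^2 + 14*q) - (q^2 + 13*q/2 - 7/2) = q^3 + 8*q^2 + 15*q/2 + 7/2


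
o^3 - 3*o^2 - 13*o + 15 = (o - 5)*(o - 1)*(o + 3)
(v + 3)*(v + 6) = v^2 + 9*v + 18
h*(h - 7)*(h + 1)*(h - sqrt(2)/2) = h^4 - 6*h^3 - sqrt(2)*h^3/2 - 7*h^2 + 3*sqrt(2)*h^2 + 7*sqrt(2)*h/2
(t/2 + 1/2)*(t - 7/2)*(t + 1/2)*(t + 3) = t^4/2 + t^3/2 - 43*t^2/8 - 8*t - 21/8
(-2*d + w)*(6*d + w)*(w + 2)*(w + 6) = -12*d^2*w^2 - 96*d^2*w - 144*d^2 + 4*d*w^3 + 32*d*w^2 + 48*d*w + w^4 + 8*w^3 + 12*w^2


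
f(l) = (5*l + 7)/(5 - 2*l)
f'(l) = 5/(5 - 2*l) + 2*(5*l + 7)/(5 - 2*l)^2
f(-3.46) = -0.86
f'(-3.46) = 0.27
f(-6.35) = -1.40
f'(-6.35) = 0.12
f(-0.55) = 0.70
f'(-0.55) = 1.05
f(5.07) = -6.29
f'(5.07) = 1.48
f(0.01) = 1.42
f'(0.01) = 1.57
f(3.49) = -12.35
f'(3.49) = 9.95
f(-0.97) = 0.31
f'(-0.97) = 0.81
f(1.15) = 4.72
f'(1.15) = 5.35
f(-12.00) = -1.83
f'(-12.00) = 0.05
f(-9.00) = -1.65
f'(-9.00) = 0.07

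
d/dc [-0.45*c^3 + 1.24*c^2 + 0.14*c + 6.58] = -1.35*c^2 + 2.48*c + 0.14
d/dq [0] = 0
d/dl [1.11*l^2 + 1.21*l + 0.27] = 2.22*l + 1.21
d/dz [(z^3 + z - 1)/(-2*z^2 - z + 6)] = ((4*z + 1)*(z^3 + z - 1) - (3*z^2 + 1)*(2*z^2 + z - 6))/(2*z^2 + z - 6)^2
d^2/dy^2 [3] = 0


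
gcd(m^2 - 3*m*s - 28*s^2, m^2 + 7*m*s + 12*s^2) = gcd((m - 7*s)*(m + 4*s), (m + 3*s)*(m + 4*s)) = m + 4*s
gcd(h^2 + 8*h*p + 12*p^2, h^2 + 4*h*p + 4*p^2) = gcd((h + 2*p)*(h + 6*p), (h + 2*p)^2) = h + 2*p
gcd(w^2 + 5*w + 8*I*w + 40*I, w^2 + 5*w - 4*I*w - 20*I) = w + 5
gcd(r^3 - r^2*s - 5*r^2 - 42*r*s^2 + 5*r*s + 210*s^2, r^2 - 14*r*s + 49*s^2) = r - 7*s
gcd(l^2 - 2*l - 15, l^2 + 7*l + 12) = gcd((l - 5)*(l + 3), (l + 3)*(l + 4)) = l + 3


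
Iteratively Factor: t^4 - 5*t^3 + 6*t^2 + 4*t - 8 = (t - 2)*(t^3 - 3*t^2 + 4) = (t - 2)^2*(t^2 - t - 2) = (t - 2)^2*(t + 1)*(t - 2)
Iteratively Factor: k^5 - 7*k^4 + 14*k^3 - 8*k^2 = (k)*(k^4 - 7*k^3 + 14*k^2 - 8*k) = k*(k - 4)*(k^3 - 3*k^2 + 2*k) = k*(k - 4)*(k - 1)*(k^2 - 2*k) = k^2*(k - 4)*(k - 1)*(k - 2)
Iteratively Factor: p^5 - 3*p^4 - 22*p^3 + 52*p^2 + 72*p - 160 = (p + 4)*(p^4 - 7*p^3 + 6*p^2 + 28*p - 40) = (p - 5)*(p + 4)*(p^3 - 2*p^2 - 4*p + 8) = (p - 5)*(p - 2)*(p + 4)*(p^2 - 4) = (p - 5)*(p - 2)*(p + 2)*(p + 4)*(p - 2)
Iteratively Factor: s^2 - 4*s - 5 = (s + 1)*(s - 5)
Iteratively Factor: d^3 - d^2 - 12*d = (d - 4)*(d^2 + 3*d) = d*(d - 4)*(d + 3)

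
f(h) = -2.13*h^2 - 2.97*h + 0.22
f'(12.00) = -54.09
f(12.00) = -342.14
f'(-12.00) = 48.15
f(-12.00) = -270.86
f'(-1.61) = 3.89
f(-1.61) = -0.52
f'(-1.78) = 4.61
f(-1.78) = -1.24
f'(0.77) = -6.25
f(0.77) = -3.33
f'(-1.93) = 5.25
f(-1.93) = -1.98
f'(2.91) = -15.37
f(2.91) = -26.46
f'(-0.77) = 0.31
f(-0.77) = 1.24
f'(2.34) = -12.94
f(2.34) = -18.39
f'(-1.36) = 2.82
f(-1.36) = 0.32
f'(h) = -4.26*h - 2.97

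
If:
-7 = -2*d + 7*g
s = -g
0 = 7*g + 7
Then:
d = 0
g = -1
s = 1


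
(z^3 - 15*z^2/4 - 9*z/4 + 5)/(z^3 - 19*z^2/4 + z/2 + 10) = (z - 1)/(z - 2)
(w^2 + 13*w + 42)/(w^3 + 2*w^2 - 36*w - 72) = (w + 7)/(w^2 - 4*w - 12)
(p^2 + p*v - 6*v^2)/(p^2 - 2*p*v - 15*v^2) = (p - 2*v)/(p - 5*v)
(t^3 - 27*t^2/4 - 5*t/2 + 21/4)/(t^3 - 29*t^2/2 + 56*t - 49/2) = (4*t^2 + t - 3)/(2*(2*t^2 - 15*t + 7))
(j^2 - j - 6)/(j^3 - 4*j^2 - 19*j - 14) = (j - 3)/(j^2 - 6*j - 7)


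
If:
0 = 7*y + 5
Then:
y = -5/7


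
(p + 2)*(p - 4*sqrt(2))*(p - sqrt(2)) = p^3 - 5*sqrt(2)*p^2 + 2*p^2 - 10*sqrt(2)*p + 8*p + 16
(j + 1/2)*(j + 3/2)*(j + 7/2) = j^3 + 11*j^2/2 + 31*j/4 + 21/8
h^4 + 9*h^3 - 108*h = h*(h - 3)*(h + 6)^2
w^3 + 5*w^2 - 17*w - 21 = (w - 3)*(w + 1)*(w + 7)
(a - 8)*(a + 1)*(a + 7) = a^3 - 57*a - 56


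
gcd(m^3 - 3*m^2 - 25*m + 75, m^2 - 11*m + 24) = m - 3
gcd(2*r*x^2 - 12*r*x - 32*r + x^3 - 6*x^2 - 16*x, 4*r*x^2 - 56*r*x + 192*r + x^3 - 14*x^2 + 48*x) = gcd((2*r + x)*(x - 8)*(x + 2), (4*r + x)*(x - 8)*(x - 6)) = x - 8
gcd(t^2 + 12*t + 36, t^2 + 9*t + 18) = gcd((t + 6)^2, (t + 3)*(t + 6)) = t + 6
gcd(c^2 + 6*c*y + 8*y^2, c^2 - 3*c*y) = 1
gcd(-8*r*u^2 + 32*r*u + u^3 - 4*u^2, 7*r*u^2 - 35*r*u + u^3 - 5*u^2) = u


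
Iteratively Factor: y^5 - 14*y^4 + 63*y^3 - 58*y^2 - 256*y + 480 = (y - 4)*(y^4 - 10*y^3 + 23*y^2 + 34*y - 120) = (y - 4)*(y - 3)*(y^3 - 7*y^2 + 2*y + 40) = (y - 4)^2*(y - 3)*(y^2 - 3*y - 10) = (y - 4)^2*(y - 3)*(y + 2)*(y - 5)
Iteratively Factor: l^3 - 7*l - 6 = (l + 1)*(l^2 - l - 6) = (l - 3)*(l + 1)*(l + 2)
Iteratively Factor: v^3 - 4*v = (v - 2)*(v^2 + 2*v) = (v - 2)*(v + 2)*(v)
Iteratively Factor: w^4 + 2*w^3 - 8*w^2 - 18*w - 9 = (w + 1)*(w^3 + w^2 - 9*w - 9) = (w + 1)*(w + 3)*(w^2 - 2*w - 3) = (w + 1)^2*(w + 3)*(w - 3)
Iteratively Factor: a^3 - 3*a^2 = (a)*(a^2 - 3*a) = a^2*(a - 3)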